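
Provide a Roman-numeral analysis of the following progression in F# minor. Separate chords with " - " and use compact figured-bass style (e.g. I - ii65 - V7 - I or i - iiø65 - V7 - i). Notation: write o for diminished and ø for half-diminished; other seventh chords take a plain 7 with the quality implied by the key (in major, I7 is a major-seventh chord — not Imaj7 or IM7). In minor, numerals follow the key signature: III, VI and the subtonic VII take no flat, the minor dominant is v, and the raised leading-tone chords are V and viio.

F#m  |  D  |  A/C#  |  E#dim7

i - VI - III6 - viio7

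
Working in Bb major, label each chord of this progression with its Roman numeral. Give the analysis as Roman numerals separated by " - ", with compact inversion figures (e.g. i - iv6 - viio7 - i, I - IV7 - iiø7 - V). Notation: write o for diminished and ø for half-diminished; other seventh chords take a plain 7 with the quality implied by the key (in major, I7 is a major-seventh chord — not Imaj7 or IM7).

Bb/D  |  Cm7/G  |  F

Bb/D: root Bb is the tonic; major triad there is I6.
Cm7/G: root C is the supertonic; minor seventh chord there is ii43.
F: root F is the dominant; major triad there is V.

I6 - ii43 - V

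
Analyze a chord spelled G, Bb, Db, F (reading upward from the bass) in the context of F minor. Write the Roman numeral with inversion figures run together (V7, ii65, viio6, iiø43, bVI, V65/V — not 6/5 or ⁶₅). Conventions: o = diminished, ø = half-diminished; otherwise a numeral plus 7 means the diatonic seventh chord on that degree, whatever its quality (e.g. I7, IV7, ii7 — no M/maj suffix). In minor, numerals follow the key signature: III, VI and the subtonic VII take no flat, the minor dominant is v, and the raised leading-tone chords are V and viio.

Stacked in thirds the chord is G-Bb-Db-F: a half-diminished seventh chord on G.
In F minor, G is the supertonic; the diatonic half-diminished seventh chord there is iiø7.

iiø7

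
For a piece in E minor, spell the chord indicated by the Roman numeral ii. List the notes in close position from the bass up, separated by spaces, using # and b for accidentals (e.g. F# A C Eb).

ii is the minor supertonic, borrowed from the parallel major (the Dorian ii). In E minor that root is F#.
So the chord is F#-A-C#, a minor triad.

F# A C#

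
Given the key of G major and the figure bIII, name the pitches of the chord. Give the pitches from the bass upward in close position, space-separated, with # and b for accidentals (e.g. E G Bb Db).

Scale degree 3 in G major is B; lowering it a half step gives Bb. bIII is a major triad on the lowered third degree, borrowed from the parallel minor.
So the chord is Bb-D-F.

Bb D F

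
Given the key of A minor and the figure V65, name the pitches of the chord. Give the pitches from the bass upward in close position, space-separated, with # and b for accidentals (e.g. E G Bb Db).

G# B D E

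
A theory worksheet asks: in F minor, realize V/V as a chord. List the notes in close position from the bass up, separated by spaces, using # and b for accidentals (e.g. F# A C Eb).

The slash means an applied dominant: we want the dominant of V. In F minor, V is C major, and its dominant is built on G.
Building a major triad on G gives G-B-D.

G B D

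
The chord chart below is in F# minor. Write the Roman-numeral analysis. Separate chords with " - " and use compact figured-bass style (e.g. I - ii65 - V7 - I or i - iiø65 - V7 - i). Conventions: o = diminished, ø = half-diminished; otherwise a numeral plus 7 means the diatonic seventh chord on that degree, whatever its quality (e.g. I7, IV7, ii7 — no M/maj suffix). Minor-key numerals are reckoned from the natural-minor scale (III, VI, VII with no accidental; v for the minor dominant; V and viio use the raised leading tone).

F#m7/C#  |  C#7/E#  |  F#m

i43 - V65 - i

F#m7/C#: root F# is the tonic; minor seventh chord there is i43.
C#7/E#: root C# is the dominant; dominant seventh chord there is V65.
F#m: minor triad on F# = scale degree 1 → i.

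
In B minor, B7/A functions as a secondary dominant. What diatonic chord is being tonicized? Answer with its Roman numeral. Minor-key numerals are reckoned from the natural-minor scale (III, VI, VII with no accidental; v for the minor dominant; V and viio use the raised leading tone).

The chord is a dominant seventh chord on B.
A dominant resolves down a perfect fifth: B → E. In B minor, E is scale degree 4, i.e. iv.

iv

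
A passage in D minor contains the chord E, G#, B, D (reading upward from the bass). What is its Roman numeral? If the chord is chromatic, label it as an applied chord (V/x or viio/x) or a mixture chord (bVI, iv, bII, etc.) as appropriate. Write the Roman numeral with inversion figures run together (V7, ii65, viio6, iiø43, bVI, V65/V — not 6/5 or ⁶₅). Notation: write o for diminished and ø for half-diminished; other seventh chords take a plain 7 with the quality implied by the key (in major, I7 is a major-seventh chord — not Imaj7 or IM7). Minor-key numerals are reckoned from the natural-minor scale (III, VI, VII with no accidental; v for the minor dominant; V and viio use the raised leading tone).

V7/V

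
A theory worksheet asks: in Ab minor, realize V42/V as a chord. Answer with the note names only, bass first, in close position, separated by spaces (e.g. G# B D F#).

V42/V is a secondary dominant — the dominant seventh of V. V in Ab minor is Eb, so the applied chord's root is Bb, a perfect fifth above.
Building a dominant seventh chord on Bb gives Bb-D-F-Ab.
The figured bass 42 indicates third inversion, placing the seventh (Ab) in the bass: Ab-Bb-D-F.

Ab Bb D F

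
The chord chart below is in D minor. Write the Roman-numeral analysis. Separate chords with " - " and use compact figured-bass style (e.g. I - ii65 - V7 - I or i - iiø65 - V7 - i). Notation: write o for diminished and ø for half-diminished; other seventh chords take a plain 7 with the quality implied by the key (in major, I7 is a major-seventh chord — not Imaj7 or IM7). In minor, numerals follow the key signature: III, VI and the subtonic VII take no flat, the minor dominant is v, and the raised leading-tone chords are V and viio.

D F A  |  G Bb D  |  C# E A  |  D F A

i - iv - V6 - i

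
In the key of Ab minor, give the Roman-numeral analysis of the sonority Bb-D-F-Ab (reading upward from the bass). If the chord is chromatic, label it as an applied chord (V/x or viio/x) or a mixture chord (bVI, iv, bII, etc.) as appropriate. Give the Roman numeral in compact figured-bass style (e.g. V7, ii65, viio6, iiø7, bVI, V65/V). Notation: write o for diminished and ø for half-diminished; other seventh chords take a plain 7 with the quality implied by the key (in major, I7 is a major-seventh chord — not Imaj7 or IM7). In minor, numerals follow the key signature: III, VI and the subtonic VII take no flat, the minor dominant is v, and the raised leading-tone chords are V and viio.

Stacked in thirds the chord is Bb-D-F-Ab: a dominant seventh chord on Bb.
Bb is not a diatonic chord root with this quality in Ab minor, but it lies a perfect fifth above Eb (V), so the chord functions as an applied dominant of V.

V7/V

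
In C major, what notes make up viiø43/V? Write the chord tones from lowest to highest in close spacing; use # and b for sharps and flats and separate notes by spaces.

C E F# A

The slash marks an applied leading-tone chord: viio of V. In C major, V is G, so the leading tone to it is F#, a half step below.
Building a half-diminished seventh chord on F# gives F#-A-C-E.
With the 43 figure the chord is in second inversion; from the bass C upward in close position it reads C-E-F#-A.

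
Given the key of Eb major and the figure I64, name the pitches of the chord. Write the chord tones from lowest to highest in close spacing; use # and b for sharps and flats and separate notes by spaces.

Bb Eb G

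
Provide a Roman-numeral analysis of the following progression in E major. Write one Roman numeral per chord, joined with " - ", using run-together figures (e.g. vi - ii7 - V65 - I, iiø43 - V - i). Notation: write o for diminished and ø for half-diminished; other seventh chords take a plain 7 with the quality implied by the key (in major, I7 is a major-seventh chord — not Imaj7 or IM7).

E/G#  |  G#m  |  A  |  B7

I6 - iii - IV - V7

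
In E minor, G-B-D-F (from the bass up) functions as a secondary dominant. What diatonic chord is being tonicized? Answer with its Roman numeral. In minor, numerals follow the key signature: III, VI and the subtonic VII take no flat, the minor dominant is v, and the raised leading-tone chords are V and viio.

The chord is a dominant seventh chord on G.
A dominant resolves down a perfect fifth: G → C. In E minor, C is scale degree 6, i.e. VI.

VI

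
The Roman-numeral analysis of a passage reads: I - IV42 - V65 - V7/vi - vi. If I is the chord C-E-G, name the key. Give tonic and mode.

C major

I is given as C-E-G — a major triad with root C.
If C is scale degree 1 and the mode makes that degree carry a major triad, the tonic is C and the mode is major.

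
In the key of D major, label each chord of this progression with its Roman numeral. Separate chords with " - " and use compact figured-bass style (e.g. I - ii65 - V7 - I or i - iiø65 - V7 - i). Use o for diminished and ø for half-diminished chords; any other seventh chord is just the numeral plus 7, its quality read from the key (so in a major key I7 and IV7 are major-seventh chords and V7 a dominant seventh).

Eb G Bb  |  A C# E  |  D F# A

bII - V - I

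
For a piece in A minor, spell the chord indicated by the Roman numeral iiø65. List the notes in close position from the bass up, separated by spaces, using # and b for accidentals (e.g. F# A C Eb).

The numeral's case and figure indicate a half-diminished seventh chord. In A minor its root, the second degree, is B.
That chord is spelled B-D-F-A.
The figured bass 65 indicates first inversion, placing the third (D) in the bass: D-F-A-B.

D F A B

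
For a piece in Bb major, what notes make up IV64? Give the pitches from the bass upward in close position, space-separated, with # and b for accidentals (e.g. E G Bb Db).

The numeral's case and figure indicate a major triad. In Bb major its root, scale degree 4, is Eb.
Stacking thirds from Eb gives Eb-G-Bb.
The figured bass 64 indicates second inversion, placing the fifth (Bb) in the bass: Bb-Eb-G.

Bb Eb G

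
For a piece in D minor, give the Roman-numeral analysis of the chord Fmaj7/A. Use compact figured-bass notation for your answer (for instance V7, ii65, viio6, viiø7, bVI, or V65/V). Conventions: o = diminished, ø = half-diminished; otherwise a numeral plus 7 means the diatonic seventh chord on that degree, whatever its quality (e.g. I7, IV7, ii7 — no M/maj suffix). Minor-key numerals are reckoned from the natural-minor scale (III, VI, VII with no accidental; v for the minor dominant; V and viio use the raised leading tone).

The pitches F-A-C-E form a major seventh chord rooted on F.
In D minor, F is the mediant; the diatonic major seventh chord there is III7.
With A in the bass the chord is in first inversion, so the figured bass is 65.

III65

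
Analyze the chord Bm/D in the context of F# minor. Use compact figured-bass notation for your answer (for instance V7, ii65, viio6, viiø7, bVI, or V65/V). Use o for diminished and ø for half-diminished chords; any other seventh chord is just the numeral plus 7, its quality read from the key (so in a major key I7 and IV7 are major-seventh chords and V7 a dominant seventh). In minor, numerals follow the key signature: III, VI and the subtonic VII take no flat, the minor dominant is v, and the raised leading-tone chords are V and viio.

iv6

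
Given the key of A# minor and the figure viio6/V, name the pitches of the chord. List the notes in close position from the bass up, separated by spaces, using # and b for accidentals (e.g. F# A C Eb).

viio6/V is a secondary leading-tone chord. The target V is E# in A# minor; the applied chord is rooted a semitone below, on D##.
Building a diminished triad on D## gives D##-F##-A#.
With the 6 figure the chord is in first inversion; from the bass F## upward in close position it reads F##-A#-D##.

F## A# D##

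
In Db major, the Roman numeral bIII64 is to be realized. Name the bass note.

bIII in Db major has root Fb; the chord is Fb-Ab-Cb.
The figure 64 means second inversion — the fifth is in the bass.

Cb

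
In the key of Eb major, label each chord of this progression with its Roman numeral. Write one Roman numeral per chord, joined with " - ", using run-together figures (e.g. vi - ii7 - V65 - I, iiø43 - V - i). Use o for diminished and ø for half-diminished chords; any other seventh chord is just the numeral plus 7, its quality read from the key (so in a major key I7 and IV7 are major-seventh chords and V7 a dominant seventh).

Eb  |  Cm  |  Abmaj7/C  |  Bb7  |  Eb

I - vi - IV65 - V7 - I

Eb has root Eb, degree 1 in Eb major, so I.
Cm: minor triad on C = scale degree 6 → vi.
Abmaj7/C: root Ab is the subdominant; major seventh chord there is IV65.
Bb7 has root Bb, degree 5 in Eb major, so V7.
Eb: major triad on Eb = scale degree 1 → I.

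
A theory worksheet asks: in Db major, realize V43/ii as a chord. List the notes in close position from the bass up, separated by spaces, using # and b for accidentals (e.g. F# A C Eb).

F Ab Bb D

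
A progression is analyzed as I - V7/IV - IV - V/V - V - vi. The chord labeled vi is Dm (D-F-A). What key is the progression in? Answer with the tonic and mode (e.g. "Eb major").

F major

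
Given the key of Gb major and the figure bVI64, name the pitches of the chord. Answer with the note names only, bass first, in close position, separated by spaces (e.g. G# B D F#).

Bbb Ebb Gb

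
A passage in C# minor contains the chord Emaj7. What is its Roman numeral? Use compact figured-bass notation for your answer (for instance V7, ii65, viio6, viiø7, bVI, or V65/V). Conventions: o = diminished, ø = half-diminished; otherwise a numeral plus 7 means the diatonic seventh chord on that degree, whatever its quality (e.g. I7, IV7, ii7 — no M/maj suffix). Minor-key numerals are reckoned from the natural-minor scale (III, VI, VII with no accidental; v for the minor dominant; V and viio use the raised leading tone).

III7

The pitches E-G#-B-D# form a major seventh chord rooted on E.
In C# minor, E is the mediant; the diatonic major seventh chord there is III7.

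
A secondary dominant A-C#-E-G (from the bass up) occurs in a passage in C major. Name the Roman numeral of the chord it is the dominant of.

ii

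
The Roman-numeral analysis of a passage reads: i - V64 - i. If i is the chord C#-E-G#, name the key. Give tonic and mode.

i is given as C#-E-G# — a minor triad with root C#.
If C# is scale degree 1 and the mode makes that degree carry a minor triad, the tonic is C# and the mode is minor.

C# minor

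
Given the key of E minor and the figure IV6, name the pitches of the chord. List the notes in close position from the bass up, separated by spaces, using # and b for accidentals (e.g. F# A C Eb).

IV6 is the major subdominant, borrowed from the parallel major. In E minor that root is A.
So the chord is A-C#-E, a major triad.
With the 6 figure the chord is in first inversion; from the bass C# upward in close position it reads C#-E-A.

C# E A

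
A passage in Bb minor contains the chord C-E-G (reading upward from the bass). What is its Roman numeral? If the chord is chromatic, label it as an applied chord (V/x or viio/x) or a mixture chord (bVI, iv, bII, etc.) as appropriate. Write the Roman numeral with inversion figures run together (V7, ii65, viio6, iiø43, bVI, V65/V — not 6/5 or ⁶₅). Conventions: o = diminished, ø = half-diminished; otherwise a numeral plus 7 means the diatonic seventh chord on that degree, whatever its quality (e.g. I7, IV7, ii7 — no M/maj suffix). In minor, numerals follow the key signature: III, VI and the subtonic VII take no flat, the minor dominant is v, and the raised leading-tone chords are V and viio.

V/V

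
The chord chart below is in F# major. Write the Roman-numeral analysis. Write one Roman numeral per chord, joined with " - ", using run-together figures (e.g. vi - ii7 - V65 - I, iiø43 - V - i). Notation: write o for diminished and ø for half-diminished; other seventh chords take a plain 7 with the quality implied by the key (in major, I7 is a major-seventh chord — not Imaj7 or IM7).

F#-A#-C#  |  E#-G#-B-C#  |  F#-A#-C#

I - V65 - I

F#-A#-C# has root F#, degree 1 in F# major, so I.
E#-G#-B-C# has root C#, degree 5 in F# major, so V65.
F#-A#-C#: major triad on F# = scale degree 1 → I.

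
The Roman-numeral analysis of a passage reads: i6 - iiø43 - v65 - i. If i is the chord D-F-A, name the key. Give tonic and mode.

The anchor chord is a minor triad on D, labeled i.
If D is scale degree 1 and the mode makes that degree carry a minor triad, the tonic is D and the mode is minor.

D minor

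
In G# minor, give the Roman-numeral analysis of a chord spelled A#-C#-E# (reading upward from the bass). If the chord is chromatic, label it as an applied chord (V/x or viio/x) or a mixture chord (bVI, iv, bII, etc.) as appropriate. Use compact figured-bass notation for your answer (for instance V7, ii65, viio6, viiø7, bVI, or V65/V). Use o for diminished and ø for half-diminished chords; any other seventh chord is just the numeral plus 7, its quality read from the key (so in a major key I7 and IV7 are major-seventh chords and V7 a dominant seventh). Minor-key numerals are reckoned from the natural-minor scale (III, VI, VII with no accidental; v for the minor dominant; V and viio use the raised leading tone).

The pitches A#-C#-E# form a minor triad rooted on A#.
A# is the second degree of G# minor. This is the minor supertonic, borrowed from the parallel major (the Dorian ii).

ii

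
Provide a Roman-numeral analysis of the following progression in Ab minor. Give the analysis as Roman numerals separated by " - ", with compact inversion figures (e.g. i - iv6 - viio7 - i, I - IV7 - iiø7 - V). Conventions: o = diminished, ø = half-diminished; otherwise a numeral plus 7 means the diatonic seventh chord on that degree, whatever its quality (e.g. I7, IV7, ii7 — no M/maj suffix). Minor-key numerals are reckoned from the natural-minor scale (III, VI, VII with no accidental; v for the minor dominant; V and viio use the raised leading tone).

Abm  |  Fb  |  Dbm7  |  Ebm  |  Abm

i - VI - iv7 - v - i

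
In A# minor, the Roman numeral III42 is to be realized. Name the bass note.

III in A# minor has root C#; the chord is C#-E#-G#-B#.
The figure 42 means third inversion — the seventh is in the bass.

B#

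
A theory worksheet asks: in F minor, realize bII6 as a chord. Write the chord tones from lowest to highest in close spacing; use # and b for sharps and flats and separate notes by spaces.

Scale degree 2 in F minor is G; lowering it a half step gives Gb. bII6 is the Neapolitan sixth — a major triad on the lowered second degree, here in its customary first inversion.
So the chord is Gb-Bb-Db, a major triad.
With the 6 figure the chord is in first inversion; from the bass Bb upward in close position it reads Bb-Db-Gb.

Bb Db Gb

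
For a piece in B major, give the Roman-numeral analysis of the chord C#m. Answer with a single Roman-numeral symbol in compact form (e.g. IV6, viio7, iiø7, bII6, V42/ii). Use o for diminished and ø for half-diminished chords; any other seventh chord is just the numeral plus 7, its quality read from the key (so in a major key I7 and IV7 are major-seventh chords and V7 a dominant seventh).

The pitches C#-E-G# form a minor triad rooted on C#.
C# is scale degree 2 in B major, and a minor triad on that degree is written ii.

ii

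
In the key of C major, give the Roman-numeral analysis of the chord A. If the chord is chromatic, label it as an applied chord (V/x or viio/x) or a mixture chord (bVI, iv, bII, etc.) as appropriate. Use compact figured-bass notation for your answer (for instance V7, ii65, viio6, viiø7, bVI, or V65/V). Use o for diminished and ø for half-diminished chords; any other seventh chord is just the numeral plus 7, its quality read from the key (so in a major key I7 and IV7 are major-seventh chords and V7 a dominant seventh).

V/ii

Stacked in thirds the chord is A-C#-E: a major triad on A.
A is not a diatonic chord root with this quality in C major, but it lies a perfect fifth above D (ii), so the chord functions as an applied dominant of ii.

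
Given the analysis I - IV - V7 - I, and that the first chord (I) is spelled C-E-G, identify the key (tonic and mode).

The chord C is a major triad rooted on C; its label is I.
If C is scale degree 1 and the mode makes that degree carry a major triad, the tonic is C and the mode is major.

C major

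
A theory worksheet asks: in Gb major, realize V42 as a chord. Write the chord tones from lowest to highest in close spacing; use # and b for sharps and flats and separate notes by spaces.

The numeral's case and figure indicate a dominant seventh chord. In Gb major its root, the fifth degree, is Db.
That chord is spelled Db-F-Ab-Cb.
The figured bass 42 indicates third inversion, placing the seventh (Cb) in the bass: Cb-Db-F-Ab.

Cb Db F Ab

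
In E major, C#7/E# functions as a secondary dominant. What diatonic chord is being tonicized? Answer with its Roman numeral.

The chord is a dominant seventh chord on C#.
A dominant resolves down a perfect fifth: C# → F#. In E major, F# is scale degree 2, i.e. ii.

ii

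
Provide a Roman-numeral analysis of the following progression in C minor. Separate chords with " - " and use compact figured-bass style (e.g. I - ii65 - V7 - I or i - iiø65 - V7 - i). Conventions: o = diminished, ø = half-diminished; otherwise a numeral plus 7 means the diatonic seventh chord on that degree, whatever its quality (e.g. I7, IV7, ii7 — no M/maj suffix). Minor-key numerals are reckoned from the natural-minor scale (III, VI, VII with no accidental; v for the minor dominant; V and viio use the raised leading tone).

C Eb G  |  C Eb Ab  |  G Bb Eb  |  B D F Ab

i - VI6 - III6 - viio7

C-Eb-G has root C, degree 1 in C minor, so i.
C-Eb-Ab has root Ab, degree 6 in C minor, so VI6.
G-Bb-Eb: root Eb is the mediant; major triad there is III6.
B-D-F-Ab has root B, degree 7 in C minor, so viio7.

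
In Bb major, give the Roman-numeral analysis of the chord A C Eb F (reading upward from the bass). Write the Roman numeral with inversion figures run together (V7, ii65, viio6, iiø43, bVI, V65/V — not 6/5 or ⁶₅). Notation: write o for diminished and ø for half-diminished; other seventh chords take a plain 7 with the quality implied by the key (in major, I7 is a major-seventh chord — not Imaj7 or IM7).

Stacked in thirds the chord is F-A-C-Eb: a dominant seventh chord on F.
F is scale degree 5 in Bb major, and a dominant seventh chord on that degree is written V7.
With A in the bass the chord is in first inversion, so the figured bass is 65.

V65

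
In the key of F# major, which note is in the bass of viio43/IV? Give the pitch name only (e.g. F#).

E

The applied chord viio43/IV is rooted on A#: A#-C#-E-G.
The figure 43 means second inversion — the fifth is in the bass.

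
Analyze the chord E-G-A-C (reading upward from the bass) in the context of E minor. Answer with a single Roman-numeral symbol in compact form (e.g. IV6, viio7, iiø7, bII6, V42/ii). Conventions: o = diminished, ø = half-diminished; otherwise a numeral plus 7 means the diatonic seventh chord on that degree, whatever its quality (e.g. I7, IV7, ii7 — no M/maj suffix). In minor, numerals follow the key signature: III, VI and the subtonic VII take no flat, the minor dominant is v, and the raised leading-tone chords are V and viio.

The pitches A-C-E-G form a minor seventh chord rooted on A.
A is scale degree 4 in E minor, and a minor seventh chord on that degree is written iv7.
With E in the bass the chord is in second inversion, so the figured bass is 43.

iv43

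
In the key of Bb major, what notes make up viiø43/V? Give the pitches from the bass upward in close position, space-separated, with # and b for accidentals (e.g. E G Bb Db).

Bb D E G

viiø43/V is a secondary leading-tone chord. The target V is F in Bb major; the applied chord is rooted a semitone below, on E.
Building a half-diminished seventh chord on E gives E-G-Bb-D.
With the 43 figure the chord is in second inversion; from the bass Bb upward in close position it reads Bb-D-E-G.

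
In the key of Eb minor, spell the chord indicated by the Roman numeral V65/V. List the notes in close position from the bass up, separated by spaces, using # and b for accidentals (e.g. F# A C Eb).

A C Eb F

V65/V is a secondary dominant — the dominant seventh of V. V in Eb minor is Bb, so the applied chord's root is F, a perfect fifth above.
Building a dominant seventh chord on F gives F-A-C-Eb.
The figured bass 65 indicates first inversion, placing the third (A) in the bass: A-C-Eb-F.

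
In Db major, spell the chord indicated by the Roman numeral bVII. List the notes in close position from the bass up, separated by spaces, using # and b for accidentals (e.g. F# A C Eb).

Cb Eb Gb

Scale degree 7 in Db major is C; lowering it a half step gives Cb. bVII is a major triad on the lowered seventh degree (the subtonic), borrowed from the parallel minor.
So the chord is Cb-Eb-Gb.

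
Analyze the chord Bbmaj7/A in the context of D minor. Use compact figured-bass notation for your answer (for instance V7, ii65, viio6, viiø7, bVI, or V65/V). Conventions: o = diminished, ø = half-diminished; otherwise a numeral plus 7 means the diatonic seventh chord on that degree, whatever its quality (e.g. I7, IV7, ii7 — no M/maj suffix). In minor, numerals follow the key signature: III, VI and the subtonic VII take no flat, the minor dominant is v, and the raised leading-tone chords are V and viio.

VI42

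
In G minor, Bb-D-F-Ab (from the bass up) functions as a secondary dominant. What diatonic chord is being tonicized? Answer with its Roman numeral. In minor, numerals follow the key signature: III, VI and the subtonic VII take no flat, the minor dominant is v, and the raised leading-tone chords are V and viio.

VI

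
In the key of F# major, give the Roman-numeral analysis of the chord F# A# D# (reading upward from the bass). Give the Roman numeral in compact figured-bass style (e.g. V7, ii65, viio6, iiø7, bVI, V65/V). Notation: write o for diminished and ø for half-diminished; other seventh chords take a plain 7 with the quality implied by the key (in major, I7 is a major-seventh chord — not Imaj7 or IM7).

Stacked in thirds the chord is D#-F#-A#: a minor triad on D#.
In F# major, D# is the submediant; the diatonic minor triad there is vi.
With F# in the bass the chord is in first inversion, so the figured bass is 6.

vi6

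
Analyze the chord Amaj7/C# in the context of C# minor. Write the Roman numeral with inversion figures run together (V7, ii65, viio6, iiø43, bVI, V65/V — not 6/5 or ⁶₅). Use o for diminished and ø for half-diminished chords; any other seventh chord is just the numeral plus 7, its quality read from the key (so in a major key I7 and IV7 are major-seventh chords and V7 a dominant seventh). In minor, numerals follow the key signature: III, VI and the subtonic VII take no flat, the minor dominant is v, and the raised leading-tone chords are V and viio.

VI65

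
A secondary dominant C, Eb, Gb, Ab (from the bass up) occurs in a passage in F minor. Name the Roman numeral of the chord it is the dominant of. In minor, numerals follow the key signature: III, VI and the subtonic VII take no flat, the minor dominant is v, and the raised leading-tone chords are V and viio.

The chord is a dominant seventh chord on Ab.
A dominant resolves down a perfect fifth: Ab → Db. In F minor, Db is scale degree 6, i.e. VI.

VI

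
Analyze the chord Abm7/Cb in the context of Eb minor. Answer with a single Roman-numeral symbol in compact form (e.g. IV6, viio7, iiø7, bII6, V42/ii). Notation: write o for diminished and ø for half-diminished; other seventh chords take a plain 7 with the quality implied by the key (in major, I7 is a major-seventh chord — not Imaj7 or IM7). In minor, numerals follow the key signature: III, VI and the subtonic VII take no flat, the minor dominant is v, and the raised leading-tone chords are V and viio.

Stacked in thirds the chord is Ab-Cb-Eb-Gb: a minor seventh chord on Ab.
Ab is scale degree 4 in Eb minor, and a minor seventh chord on that degree is written iv7.
With Cb in the bass the chord is in first inversion, so the figured bass is 65.

iv65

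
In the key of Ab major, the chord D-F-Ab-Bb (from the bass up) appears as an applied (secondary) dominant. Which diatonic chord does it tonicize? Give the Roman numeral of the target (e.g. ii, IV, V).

V

The chord is a dominant seventh chord on Bb.
A dominant resolves down a perfect fifth: Bb → Eb. In Ab major, Eb is scale degree 5, i.e. V.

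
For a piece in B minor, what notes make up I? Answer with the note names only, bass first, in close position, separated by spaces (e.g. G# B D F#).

B D# F#

Scale degree 1 in B minor is B; here the chord built on it is altered to a major triad. I is the major tonic (Picardy third), borrowed from the parallel major.
So the chord is B-D#-F#, a major triad.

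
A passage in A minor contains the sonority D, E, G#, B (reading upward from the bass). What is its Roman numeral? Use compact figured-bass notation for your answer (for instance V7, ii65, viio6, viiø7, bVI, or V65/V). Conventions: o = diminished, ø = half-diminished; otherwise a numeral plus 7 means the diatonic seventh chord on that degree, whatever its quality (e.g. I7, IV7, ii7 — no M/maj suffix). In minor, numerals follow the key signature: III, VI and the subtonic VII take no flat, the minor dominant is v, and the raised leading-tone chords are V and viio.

The pitches E-G#-B-D form a dominant seventh chord rooted on E.
E is scale degree 5 in A minor, and a dominant seventh chord on that degree is written V7.
With D in the bass the chord is in third inversion, so the figured bass is 42.

V42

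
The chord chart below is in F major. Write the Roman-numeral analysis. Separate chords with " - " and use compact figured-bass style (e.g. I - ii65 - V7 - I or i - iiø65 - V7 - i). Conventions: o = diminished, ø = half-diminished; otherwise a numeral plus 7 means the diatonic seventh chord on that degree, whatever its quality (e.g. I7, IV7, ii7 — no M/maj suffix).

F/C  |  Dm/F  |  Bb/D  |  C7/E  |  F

I64 - vi6 - IV6 - V65 - I

F/C: major triad on F = scale degree 1 → I64.
Dm/F: root D is the submediant; minor triad there is vi6.
Bb/D: major triad on Bb = scale degree 4 → IV6.
C7/E: dominant seventh chord on C = scale degree 5 → V65.
F has root F, degree 1 in F major, so I.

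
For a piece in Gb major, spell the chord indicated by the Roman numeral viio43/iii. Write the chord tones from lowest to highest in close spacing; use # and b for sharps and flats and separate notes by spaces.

Eb Gb A C

viio43/iii is a secondary leading-tone chord. The target iii is Bb in Gb major; the applied chord is rooted a semitone below, on A.
Building a fully diminished seventh chord on A gives A-C-Eb-Gb.
The figured bass 43 indicates second inversion, placing the fifth (Eb) in the bass: Eb-Gb-A-C.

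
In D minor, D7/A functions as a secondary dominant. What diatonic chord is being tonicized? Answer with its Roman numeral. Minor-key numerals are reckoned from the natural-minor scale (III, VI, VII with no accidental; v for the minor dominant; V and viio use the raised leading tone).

The chord is a dominant seventh chord on D.
A dominant resolves down a perfect fifth: D → G. In D minor, G is scale degree 4, i.e. iv.

iv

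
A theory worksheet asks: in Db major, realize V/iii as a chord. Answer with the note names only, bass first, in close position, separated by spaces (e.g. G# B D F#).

C E G

V/iii is a secondary dominant — the dominant triad of iii. iii in Db major is F, so the applied chord's root is C, a perfect fifth above.
Building a major triad on C gives C-E-G.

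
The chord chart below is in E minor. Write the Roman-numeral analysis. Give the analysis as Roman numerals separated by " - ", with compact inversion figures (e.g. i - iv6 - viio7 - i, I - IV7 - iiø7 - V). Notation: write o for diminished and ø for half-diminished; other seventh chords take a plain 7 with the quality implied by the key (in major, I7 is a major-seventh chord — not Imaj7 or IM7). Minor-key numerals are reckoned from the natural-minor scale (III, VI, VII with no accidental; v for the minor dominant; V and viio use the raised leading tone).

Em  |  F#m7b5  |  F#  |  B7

i - iiø7 - V/V - V7

Em: root E is the tonic; minor triad there is i.
F#m7b5 has root F#, degree 2 in E minor, so iiø7.
F# is the secondary dominant of V (major triad on F#): V/V.
B7 has root B, degree 5 in E minor, so V7.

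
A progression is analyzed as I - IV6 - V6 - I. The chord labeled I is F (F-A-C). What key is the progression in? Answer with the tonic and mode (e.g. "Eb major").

F major

The anchor chord is a major triad on F, labeled I.
If F is scale degree 1 and the mode makes that degree carry a major triad, the tonic is F and the mode is major.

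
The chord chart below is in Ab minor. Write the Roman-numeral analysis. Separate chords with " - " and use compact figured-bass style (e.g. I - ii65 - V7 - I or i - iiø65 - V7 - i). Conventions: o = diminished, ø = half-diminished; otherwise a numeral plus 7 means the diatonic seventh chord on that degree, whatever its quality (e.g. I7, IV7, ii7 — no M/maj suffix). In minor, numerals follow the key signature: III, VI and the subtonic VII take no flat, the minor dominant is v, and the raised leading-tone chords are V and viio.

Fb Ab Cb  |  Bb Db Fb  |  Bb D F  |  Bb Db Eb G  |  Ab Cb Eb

Fb-Ab-Cb: root Fb is the submediant; major triad there is VI.
Bb-Db-Fb: diminished triad on Bb = scale degree 2 → iio.
Bb-D-F: chromatic; Bb is V of V, so V/V.
Bb-Db-Eb-G: dominant seventh chord on Eb = scale degree 5 → V43.
Ab-Cb-Eb: root Ab is the tonic; minor triad there is i.

VI - iio - V/V - V43 - i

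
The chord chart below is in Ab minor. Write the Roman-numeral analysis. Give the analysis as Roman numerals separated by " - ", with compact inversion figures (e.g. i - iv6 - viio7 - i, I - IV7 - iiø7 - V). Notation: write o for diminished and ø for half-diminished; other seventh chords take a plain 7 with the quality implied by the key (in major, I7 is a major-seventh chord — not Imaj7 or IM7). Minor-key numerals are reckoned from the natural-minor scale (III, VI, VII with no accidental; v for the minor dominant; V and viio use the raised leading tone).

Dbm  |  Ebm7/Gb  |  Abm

Dbm: minor triad on Db = scale degree 4 → iv.
Ebm7/Gb has root Eb, degree 5 in Ab minor, so v65.
Abm: minor triad on Ab = scale degree 1 → i.

iv - v65 - i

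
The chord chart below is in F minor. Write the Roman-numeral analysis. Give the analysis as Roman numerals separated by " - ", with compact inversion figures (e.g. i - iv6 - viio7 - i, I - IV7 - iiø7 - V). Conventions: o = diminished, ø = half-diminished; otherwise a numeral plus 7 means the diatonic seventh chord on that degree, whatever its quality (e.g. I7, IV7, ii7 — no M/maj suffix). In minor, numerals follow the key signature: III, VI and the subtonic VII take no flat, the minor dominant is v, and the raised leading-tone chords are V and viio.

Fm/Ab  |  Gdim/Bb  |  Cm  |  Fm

i6 - iio6 - v - i

Fm/Ab: root F is the tonic; minor triad there is i6.
Gdim/Bb: diminished triad on G = scale degree 2 → iio6.
Cm: minor triad on C = scale degree 5 → v.
Fm: root F is the tonic; minor triad there is i.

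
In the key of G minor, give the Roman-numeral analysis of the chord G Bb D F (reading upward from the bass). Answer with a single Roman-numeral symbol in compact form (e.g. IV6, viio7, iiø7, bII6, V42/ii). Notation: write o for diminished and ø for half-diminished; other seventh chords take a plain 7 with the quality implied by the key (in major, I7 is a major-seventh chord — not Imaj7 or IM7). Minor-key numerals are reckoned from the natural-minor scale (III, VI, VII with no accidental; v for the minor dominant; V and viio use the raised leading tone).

i7

Stacked in thirds the chord is G-Bb-D-F: a minor seventh chord on G.
In G minor, G is the tonic; the diatonic minor seventh chord there is i7.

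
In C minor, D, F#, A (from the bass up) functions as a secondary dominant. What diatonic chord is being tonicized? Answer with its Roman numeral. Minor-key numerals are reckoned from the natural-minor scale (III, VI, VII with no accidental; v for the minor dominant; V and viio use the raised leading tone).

V

The chord is a major triad on D.
A dominant resolves down a perfect fifth: D → G. In C minor, G is scale degree 5, i.e. V.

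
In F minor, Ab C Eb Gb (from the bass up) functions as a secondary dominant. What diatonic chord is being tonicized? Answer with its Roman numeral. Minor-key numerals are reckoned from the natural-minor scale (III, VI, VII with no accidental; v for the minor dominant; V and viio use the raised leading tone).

The chord is a dominant seventh chord on Ab.
A dominant resolves down a perfect fifth: Ab → Db. In F minor, Db is scale degree 6, i.e. VI.

VI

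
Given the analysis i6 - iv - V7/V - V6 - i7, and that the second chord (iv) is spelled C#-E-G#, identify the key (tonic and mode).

iv is given as C#-E-G# — a minor triad with root C#.
iv on C# implies C# is the subdominant; that puts the tonic at G#, and the lowercase numeral fits minor mode.

G# minor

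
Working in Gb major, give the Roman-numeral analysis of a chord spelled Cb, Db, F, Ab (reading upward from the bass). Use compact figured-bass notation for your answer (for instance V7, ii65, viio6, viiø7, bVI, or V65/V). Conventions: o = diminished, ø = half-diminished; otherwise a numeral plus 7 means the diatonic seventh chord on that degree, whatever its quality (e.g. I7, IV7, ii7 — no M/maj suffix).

V42

The pitches Db-F-Ab-Cb form a dominant seventh chord rooted on Db.
Db is scale degree 5 in Gb major, and a dominant seventh chord on that degree is written V7.
With Cb in the bass the chord is in third inversion, so the figured bass is 42.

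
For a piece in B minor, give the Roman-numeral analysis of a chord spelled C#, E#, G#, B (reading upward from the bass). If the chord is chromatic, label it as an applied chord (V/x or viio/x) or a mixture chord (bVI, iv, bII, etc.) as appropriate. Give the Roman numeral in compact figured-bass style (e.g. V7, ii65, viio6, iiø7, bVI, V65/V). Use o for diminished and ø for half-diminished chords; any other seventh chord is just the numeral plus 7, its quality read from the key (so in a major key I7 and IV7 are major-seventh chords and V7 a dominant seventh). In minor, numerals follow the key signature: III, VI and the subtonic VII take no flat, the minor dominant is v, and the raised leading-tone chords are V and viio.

Stacked in thirds the chord is C#-E#-G#-B: a dominant seventh chord on C#.
C# is not a diatonic chord root with this quality in B minor, but it lies a perfect fifth above F# (V), so the chord functions as an applied dominant of V.

V7/V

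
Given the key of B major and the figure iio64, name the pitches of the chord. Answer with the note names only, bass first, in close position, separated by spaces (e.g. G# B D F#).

iio64 is the diminished supertonic triad, borrowed from the parallel minor. In B major that root is C#.
So the chord is C#-E-G, a diminished triad.
The figured bass 64 indicates second inversion, placing the fifth (G) in the bass: G-C#-E.

G C# E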